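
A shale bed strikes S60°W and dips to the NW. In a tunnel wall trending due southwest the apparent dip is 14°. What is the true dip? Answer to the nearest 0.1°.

The section is 15° from the strike.
tan(true dip) = tan 14° / sin 15° = 0.9633
true dip = arctan 0.9633 = 43.93°

43.9°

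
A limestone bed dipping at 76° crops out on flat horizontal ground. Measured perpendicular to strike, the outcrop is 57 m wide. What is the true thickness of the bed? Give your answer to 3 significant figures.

True thickness t = w · sin(dip) = 57 × sin 76°
t = 57 × 0.9703 = 55.307 m

55.3 m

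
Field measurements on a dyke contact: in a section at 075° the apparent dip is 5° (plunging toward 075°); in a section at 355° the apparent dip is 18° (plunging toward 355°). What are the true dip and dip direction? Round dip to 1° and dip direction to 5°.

true dip 18°, dip direction 000°

The two traces are lines in the plane: v₁ = (sin 75°·cos 5°, cos 75°·cos 5°, −sin 5°), v₂ = (sin 355°·cos 18°, cos 355°·cos 18°, −sin 18°).
Cross product v₁ × v₂ gives the pole to the plane: n ∝ (0.003, 0.305, 0.933).
True dip = arccos(n_z / |n|) = arccos(0.9506) = 18.1°.
Dip direction = azimuth of (n_x, n_y) = atan2(0.003, 0.305) = 1°.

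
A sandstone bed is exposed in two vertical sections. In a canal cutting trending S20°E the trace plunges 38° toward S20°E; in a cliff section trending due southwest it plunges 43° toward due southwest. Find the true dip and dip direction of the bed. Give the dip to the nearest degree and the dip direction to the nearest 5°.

Represent each trace as a vector plunging at its apparent dip toward its trend (east-north-up frame): v₁ = (0.270, -0.740, -0.616), v₂ = (-0.517, -0.517, -0.682).
n = v₁ × v₂ = (-0.187, -0.502, 0.522) (taken with n_z > 0).
Dip δ = arctan(|n_h|/n_z) = arctan(0.536/0.522) = 45.7°.
The horizontal component of n points toward azimuth atan2(n_x, n_y) = 200°, the dip direction.

true dip 46°, dip direction 200°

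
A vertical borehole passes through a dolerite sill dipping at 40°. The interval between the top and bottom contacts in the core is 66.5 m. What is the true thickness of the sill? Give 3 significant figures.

50.9 m

True thickness t = h · cos(dip) = 66.5 × cos 40°
t = 66.5 × 0.7660 = 50.942 m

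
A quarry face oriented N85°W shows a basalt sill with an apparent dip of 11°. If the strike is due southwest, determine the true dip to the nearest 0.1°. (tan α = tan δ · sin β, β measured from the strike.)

14.2°

β = acute angle between strike due southwest and section N85°W = 50°.
tan(true dip) = tan 11° / sin 50° = 0.2537
δ = arctan(0.2537) = 14.24°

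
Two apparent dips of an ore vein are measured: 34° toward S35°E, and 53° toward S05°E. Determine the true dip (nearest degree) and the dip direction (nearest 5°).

true dip 58°, dip direction 210°

Represent each trace as a vector plunging at its apparent dip toward its trend (east-north-up frame): v₁ = (0.476, -0.679, -0.559), v₂ = (0.052, -0.600, -0.799).
Cross product v₁ × v₂ gives the pole to the plane: n ∝ (-0.207, -0.350, 0.249).
Dip δ = arctan(|n_h|/n_z) = arctan(0.407/0.249) = 58.5°.
Dip direction = azimuth of (n_x, n_y) = atan2(-0.207, -0.350) = 211°.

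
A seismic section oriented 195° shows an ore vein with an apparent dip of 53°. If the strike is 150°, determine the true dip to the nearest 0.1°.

61.9°

The section is 45° from the strike.
tan δ = tan α / sin β = tan 53° / sin 45° = 1.3270 / 0.7071 = 1.8767
true dip = arctan 1.8767 = 61.95°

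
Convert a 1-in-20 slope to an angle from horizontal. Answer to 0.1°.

2.9°

tan θ = 1/20 = 0.0500
θ = arctan(0.0500) = 2.86°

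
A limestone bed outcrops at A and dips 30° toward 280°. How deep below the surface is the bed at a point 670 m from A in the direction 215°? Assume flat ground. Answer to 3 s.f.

The hole lies 65° from the dip direction, so the down-dip offset is 670 × cos 65° = 283.15 m.
Depth = down-dip offset × tan(dip) = 283.15 × tan 30° = 283.15 × 0.5774
Depth = 163.48 m

163 m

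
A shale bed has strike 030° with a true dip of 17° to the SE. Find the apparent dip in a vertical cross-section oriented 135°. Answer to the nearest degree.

16°

The section lies 75° from the strike.
tan(apparent dip) = tan 17° · sin 75° = 0.2953
apparent dip = arctan 0.2953 = 16.45°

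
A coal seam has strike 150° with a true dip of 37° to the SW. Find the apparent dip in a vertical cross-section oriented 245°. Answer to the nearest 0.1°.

36.9°

The section lies 85° from the strike.
tan(apparent dip) = tan 37° · sin 85° = 0.7507
α = arctan(0.7507) = 36.90°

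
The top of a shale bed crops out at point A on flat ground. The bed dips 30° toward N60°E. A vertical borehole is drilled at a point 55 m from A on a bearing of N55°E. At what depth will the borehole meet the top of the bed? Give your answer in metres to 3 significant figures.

The hole lies 5° from the dip direction, so the down-dip offset is 55 × cos 5° = 54.79 m.
Depth = down-dip offset × tan(dip) = 54.79 × tan 30° = 54.79 × 0.5774
Depth = 31.63 m

31.6 m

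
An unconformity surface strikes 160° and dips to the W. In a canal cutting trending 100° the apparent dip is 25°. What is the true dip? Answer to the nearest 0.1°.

β = acute angle between strike 160° and section 100° = 60°.
tan(true dip) = tan 25° / sin 60° = 0.5384
δ = arctan(0.5384) = 28.30°

28.3°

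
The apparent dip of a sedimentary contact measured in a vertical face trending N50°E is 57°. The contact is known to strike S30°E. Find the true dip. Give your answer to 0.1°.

The section is 80° from the strike.
tan(true dip) = tan 57° / sin 80° = 1.5636
δ = arctan(1.5636) = 57.40°

57.4°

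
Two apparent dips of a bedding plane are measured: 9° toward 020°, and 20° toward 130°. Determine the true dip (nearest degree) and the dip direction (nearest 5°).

true dip 25°, dip direction 090°

Represent each trace as a vector plunging at its apparent dip toward its trend (east-north-up frame): v₁ = (0.338, 0.928, -0.156), v₂ = (0.720, -0.604, -0.342).
n = v₁ × v₂ = (0.412, -0.003, 0.872) (taken with n_z > 0).
tan δ = √(n_x²+n_y²)/n_z = 0.412/0.872, so δ = 25.3°.
The horizontal component of n points toward azimuth atan2(n_x, n_y) = 90°, the dip direction.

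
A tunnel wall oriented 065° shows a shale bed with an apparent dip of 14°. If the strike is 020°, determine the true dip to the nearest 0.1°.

β = acute angle between strike 020° and section 065° = 45°.
tan δ = tan α / sin β = tan 14° / sin 45° = 0.2493 / 0.7071 = 0.3526
δ = arctan(0.3526) = 19.42°

19.4°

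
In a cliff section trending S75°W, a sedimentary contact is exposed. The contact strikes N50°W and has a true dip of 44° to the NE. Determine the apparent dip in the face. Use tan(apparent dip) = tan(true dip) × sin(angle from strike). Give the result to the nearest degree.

The section lies 55° from the strike.
tan(apparent dip) = tan 44° · sin 55° = 0.7910
apparent dip = arctan 0.7910 = 38.35°

38°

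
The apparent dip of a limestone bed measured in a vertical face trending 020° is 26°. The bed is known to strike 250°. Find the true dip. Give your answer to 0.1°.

32.5°

The section is 50° from the strike.
tan δ = tan α / sin β = tan 26° / sin 50° = 0.4877 / 0.7660 = 0.6367
δ = arctan(0.6367) = 32.48°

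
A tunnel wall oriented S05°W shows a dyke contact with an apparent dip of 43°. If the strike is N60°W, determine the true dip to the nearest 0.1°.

45.8°

The section is 65° from the strike.
tan(true dip) = tan 43° / sin 65° = 1.0289
true dip = arctan 1.0289 = 45.82°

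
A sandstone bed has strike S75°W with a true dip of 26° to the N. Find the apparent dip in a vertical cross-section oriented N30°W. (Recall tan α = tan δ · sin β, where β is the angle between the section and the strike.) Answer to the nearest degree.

The section lies 75° from the strike.
tan(apparent dip) = tan 26° · sin 75° = 0.4711
apparent dip = arctan 0.4711 = 25.23°

25°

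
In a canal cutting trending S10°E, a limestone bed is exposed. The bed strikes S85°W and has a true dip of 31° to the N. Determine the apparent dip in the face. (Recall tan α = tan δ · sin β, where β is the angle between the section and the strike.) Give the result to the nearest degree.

The section lies 85° from the strike.
tan α = tan 31° × sin 85° = 0.6009 × 0.9962 = 0.5986
apparent dip = arctan 0.5986 = 30.90°

31°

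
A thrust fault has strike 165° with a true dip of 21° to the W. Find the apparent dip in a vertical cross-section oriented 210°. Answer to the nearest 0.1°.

Angle between strike (165°) and section (210°): β = 45°.
tan(apparent dip) = tan 21° · sin 45° = 0.2714
α = arctan(0.2714) = 15.19°

15.2°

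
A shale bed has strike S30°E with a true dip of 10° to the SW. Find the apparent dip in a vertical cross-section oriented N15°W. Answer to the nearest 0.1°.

2.6°

Angle between strike (S30°E) and section (N15°W): β = 15°.
tan(apparent dip) = tan 10° · sin 15° = 0.0456
apparent dip = arctan 0.0456 = 2.61°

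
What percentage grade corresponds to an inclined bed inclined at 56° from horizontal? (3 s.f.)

148%

grade % = 100 × tan 56° = 100 × 1.4826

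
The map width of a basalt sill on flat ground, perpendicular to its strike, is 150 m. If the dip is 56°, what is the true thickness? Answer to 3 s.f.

True thickness t = w · sin(dip) = 150 × sin 56°
t = 150 × 0.8290 = 124.356 m

124 m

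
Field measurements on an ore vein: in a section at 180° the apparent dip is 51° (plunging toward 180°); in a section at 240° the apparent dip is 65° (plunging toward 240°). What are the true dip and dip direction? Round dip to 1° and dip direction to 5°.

Represent each trace as a vector plunging at its apparent dip toward its trend (east-north-up frame): v₁ = (0.000, -0.629, -0.777), v₂ = (-0.366, -0.211, -0.906).
n = v₁ × v₂ = (-0.406, -0.284, 0.230) (taken with n_z > 0).
tan δ = √(n_x²+n_y²)/n_z = 0.496/0.230, so δ = 65.1°.
Dip direction = atan2(-0.406, -0.284) = 235° (azimuth of n's horizontal projection).

true dip 65°, dip direction 235°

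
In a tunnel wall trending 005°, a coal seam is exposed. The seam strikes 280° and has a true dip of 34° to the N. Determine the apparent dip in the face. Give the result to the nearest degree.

34°

The strike is 280° and the section trends 005°; the acute angle between them is β = 85°.
tan(apparent dip) = tan 34° · sin 85° = 0.6719
α = arctan(0.6719) = 33.90°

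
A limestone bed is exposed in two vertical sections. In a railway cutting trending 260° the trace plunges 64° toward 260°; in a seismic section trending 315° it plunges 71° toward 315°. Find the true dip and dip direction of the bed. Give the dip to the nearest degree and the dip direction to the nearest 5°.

true dip 71°, dip direction 305°

The two traces are lines in the plane: v₁ = (sin 260°·cos 64°, cos 260°·cos 64°, −sin 64°), v₂ = (sin 315°·cos 71°, cos 315°·cos 71°, −sin 71°).
Cross product v₁ × v₂ gives the pole to the plane: n ∝ (-0.279, 0.201, 0.117).
True dip = arccos(n_z / |n|) = arccos(0.3218) = 71.2°.
Dip direction = atan2(-0.279, 0.201) = 306° (azimuth of n's horizontal projection).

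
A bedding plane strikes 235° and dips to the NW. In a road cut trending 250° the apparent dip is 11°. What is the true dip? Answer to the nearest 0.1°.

36.9°

The section is 15° from the strike.
tan δ = tan α / sin β = tan 11° / sin 15° = 0.1944 / 0.2588 = 0.7510
δ = arctan(0.7510) = 36.91°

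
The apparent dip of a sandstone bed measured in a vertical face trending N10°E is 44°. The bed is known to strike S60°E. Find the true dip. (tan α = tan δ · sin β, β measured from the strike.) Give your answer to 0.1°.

45.8°

The section is 70° from the strike.
tan δ = tan α / sin β = tan 44° / sin 70° = 0.9657 / 0.9397 = 1.0277
δ = arctan(1.0277) = 45.78°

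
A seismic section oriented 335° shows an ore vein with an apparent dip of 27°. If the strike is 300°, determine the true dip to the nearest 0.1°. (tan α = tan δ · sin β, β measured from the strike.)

The section is 35° from the strike.
tan(true dip) = tan 27° / sin 35° = 0.8883
δ = arctan(0.8883) = 41.62°

41.6°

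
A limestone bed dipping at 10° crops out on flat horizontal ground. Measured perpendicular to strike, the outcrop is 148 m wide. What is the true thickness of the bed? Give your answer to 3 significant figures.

25.7 m

True thickness t = w · sin(dip) = 148 × sin 10°
t = 148 × 0.1736 = 25.700 m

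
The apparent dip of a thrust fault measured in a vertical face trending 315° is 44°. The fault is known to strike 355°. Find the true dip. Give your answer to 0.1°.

β = acute angle between strike 355° and section 315° = 40°.
tan(true dip) = tan 44° / sin 40° = 1.5023
δ = arctan(1.5023) = 56.35°

56.4°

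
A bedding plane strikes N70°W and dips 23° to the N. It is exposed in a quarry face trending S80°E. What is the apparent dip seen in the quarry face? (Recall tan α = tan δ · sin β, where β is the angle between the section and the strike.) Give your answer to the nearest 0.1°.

The strike is N70°W and the section trends S80°E; the acute angle between them is β = 10°.
tan(apparent dip) = tan 23° · sin 10° = 0.0737
apparent dip = arctan 0.0737 = 4.22°

4.2°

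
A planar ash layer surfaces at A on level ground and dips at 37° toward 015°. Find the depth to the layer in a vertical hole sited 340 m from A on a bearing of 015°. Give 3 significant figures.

The hole is directly down-dip from the outcrop, so the down-dip offset is 340 m.
Depth = down-dip offset × tan(dip) = 340.00 × tan 37° = 340.00 × 0.7536
Depth = 256.21 m

256 m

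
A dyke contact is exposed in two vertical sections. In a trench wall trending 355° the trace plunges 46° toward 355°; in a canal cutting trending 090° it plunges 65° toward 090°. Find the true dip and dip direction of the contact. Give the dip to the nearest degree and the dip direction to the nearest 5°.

true dip 68°, dip direction 060°

The two traces are lines in the plane: v₁ = (sin 355°·cos 46°, cos 355°·cos 46°, −sin 46°), v₂ = (sin 90°·cos 65°, cos 90°·cos 65°, −sin 65°).
The plane normal is n = v₁ × v₂ ∝ (0.627, 0.359, 0.292).
Dip δ = arctan(|n_h|/n_z) = arctan(0.723/0.292) = 68.0°.
Dip direction = azimuth of (n_x, n_y) = atan2(0.627, 0.359) = 60°.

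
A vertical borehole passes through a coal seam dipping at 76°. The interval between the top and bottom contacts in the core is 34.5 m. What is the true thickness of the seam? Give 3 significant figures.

8.35 m

True thickness t = h · cos(dip) = 34.5 × cos 76°
t = 34.5 × 0.2419 = 8.346 m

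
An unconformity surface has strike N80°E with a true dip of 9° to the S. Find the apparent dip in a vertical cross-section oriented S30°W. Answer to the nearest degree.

7°

Angle between strike (N80°E) and section (S30°W): β = 50°.
tan(apparent dip) = tan 9° · sin 50° = 0.1213
apparent dip = arctan 0.1213 = 6.92°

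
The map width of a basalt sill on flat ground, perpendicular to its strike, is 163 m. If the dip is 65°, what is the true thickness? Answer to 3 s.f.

True thickness t = w · sin(dip) = 163 × sin 65°
t = 163 × 0.9063 = 147.728 m

148 m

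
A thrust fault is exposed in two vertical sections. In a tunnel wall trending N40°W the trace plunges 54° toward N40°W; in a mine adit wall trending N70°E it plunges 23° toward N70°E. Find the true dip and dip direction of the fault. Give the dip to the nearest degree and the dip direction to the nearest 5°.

true dip 59°, dip direction 355°

Each apparent-dip line lies in the plane. As unit vectors (x east, y north, z up), v₁ plunges 54°→N40°W and v₂ plunges 23°→N70°E.
The plane normal is n = v₁ × v₂ ∝ (-0.079, 0.847, 0.508).
Dip δ = arctan(|n_h|/n_z) = arctan(0.851/0.508) = 59.1°.
Dip direction = atan2(-0.079, 0.847) = 355° (azimuth of n's horizontal projection).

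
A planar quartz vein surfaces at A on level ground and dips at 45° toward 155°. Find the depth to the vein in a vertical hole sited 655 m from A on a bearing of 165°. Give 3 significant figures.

The hole lies 10° from the dip direction, so the down-dip offset is 655 × cos 10° = 645.05 m.
Depth = down-dip offset × tan(dip) = 645.05 × tan 45° = 645.05 × 1.0000
Depth = 645.05 m

645 m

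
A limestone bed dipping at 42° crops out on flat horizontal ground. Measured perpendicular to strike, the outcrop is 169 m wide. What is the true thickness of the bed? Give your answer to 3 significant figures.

True thickness t = w · sin(dip) = 169 × sin 42°
t = 169 × 0.6691 = 113.083 m

113 m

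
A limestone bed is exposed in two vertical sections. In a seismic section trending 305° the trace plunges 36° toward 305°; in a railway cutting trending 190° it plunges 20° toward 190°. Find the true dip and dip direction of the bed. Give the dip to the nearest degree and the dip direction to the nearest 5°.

The two traces are lines in the plane: v₁ = (sin 305°·cos 36°, cos 305°·cos 36°, −sin 36°), v₂ = (sin 190°·cos 20°, cos 190°·cos 20°, −sin 20°).
Cross product v₁ × v₂ gives the pole to the plane: n ∝ (-0.703, -0.131, 0.689).
tan δ = √(n_x²+n_y²)/n_z = 0.715/0.689, so δ = 46.0°.
The horizontal component of n points toward azimuth atan2(n_x, n_y) = 259°, the dip direction.

true dip 46°, dip direction 260°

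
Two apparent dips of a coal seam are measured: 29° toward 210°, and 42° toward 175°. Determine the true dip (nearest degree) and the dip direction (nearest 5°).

true dip 44°, dip direction 155°

The two traces are lines in the plane: v₁ = (sin 210°·cos 29°, cos 210°·cos 29°, −sin 29°), v₂ = (sin 175°·cos 42°, cos 175°·cos 42°, −sin 42°).
Cross product v₁ × v₂ gives the pole to the plane: n ∝ (0.148, -0.324, 0.373).
True dip = arccos(n_z / |n|) = arccos(0.7230) = 43.7°.
Dip direction = atan2(0.148, -0.324) = 155° (azimuth of n's horizontal projection).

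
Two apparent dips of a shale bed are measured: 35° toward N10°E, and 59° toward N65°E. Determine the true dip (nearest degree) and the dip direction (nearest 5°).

The two traces are lines in the plane: v₁ = (sin 10°·cos 35°, cos 10°·cos 35°, −sin 35°), v₂ = (sin 65°·cos 59°, cos 65°·cos 59°, −sin 59°).
The plane normal is n = v₁ × v₂ ∝ (0.567, 0.146, 0.346).
True dip = arccos(n_z / |n|) = arccos(0.5086) = 59.4°.
The horizontal component of n points toward azimuth atan2(n_x, n_y) = 76°, the dip direction.

true dip 59°, dip direction 075°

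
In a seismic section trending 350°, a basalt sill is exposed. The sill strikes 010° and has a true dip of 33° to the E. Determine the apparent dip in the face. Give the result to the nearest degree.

The section lies 20° from the strike.
tan(apparent dip) = tan 33° · sin 20° = 0.2221
apparent dip = arctan 0.2221 = 12.52°

13°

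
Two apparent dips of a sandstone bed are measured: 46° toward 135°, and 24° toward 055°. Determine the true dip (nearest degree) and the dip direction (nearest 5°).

true dip 47°, dip direction 120°

The two traces are lines in the plane: v₁ = (sin 135°·cos 46°, cos 135°·cos 46°, −sin 46°), v₂ = (sin 55°·cos 24°, cos 55°·cos 24°, −sin 24°).
Cross product v₁ × v₂ gives the pole to the plane: n ∝ (0.577, -0.339, 0.625).
True dip = arccos(n_z / |n|) = arccos(0.6828) = 46.9°.
The horizontal component of n points toward azimuth atan2(n_x, n_y) = 120°, the dip direction.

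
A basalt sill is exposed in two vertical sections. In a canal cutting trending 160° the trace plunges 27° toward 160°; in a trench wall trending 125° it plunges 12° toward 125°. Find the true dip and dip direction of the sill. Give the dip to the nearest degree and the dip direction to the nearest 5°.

true dip 32°, dip direction 195°

Each apparent-dip line lies in the plane. As unit vectors (x east, y north, z up), v₁ plunges 27°→160° and v₂ plunges 12°→125°.
n = v₁ × v₂ = (-0.081, -0.300, 0.500) (taken with n_z > 0).
tan δ = √(n_x²+n_y²)/n_z = 0.311/0.500, so δ = 31.9°.
Dip direction = atan2(-0.081, -0.300) = 195° (azimuth of n's horizontal projection).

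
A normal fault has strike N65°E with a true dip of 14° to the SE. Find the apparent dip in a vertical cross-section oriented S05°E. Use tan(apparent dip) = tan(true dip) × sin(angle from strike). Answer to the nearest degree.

Angle between strike (N65°E) and section (S05°E): β = 70°.
tan α = tan 14° × sin 70° = 0.2493 × 0.9397 = 0.2343
apparent dip = arctan 0.2343 = 13.19°

13°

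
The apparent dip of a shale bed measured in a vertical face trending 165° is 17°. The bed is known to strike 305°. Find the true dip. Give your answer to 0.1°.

β = acute angle between strike 305° and section 165° = 40°.
tan δ = tan α / sin β = tan 17° / sin 40° = 0.3057 / 0.6428 = 0.4756
δ = arctan(0.4756) = 25.44°

25.4°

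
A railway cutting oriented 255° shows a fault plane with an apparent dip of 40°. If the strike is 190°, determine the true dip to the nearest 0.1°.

β = acute angle between strike 190° and section 255° = 65°.
tan δ = tan α / sin β = tan 40° / sin 65° = 0.8391 / 0.9063 = 0.9258
true dip = arctan 0.9258 = 42.79°

42.8°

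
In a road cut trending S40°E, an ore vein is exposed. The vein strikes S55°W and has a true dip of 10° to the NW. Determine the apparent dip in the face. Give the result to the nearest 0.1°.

The section lies 85° from the strike.
tan(apparent dip) = tan 10° · sin 85° = 0.1757
apparent dip = arctan 0.1757 = 9.96°

10.0°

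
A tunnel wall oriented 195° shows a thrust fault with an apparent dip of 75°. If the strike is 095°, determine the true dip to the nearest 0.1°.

75.2°

The section is 80° from the strike.
tan δ = tan α / sin β = tan 75° / sin 80° = 3.7321 / 0.9848 = 3.7896
true dip = arctan 3.7896 = 75.22°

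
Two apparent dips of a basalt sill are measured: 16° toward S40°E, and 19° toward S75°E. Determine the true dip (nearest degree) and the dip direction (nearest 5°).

true dip 19°, dip direction 105°

The two traces are lines in the plane: v₁ = (sin 140°·cos 16°, cos 140°·cos 16°, −sin 16°), v₂ = (sin 105°·cos 19°, cos 105°·cos 19°, −sin 19°).
Cross product v₁ × v₂ gives the pole to the plane: n ∝ (0.172, -0.051, 0.521).
True dip = arccos(n_z / |n|) = arccos(0.9455) = 19.0°.
Dip direction = azimuth of (n_x, n_y) = atan2(0.172, -0.051) = 106°.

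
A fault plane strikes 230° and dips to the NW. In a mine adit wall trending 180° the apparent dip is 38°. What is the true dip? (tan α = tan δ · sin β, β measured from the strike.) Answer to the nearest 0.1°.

β = acute angle between strike 230° and section 180° = 50°.
tan(true dip) = tan 38° / sin 50° = 1.0199
δ = arctan(1.0199) = 45.56°

45.6°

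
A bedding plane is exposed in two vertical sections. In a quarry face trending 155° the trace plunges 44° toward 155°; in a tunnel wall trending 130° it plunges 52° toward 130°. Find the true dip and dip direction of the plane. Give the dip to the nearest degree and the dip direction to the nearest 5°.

Each apparent-dip line lies in the plane. As unit vectors (x east, y north, z up), v₁ plunges 44°→155° and v₂ plunges 52°→130°.
The plane normal is n = v₁ × v₂ ∝ (0.239, -0.088, 0.187).
True dip = arccos(n_z / |n|) = arccos(0.5924) = 53.7°.
The horizontal component of n points toward azimuth atan2(n_x, n_y) = 110°, the dip direction.

true dip 54°, dip direction 110°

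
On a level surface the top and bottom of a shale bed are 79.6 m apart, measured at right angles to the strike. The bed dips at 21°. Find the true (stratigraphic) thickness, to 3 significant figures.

True thickness t = w · sin(dip) = 79.6 × sin 21°
t = 79.6 × 0.3584 = 28.526 m

28.5 m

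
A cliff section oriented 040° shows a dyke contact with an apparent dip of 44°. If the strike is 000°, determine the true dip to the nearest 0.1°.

The section is 40° from the strike.
tan(true dip) = tan 44° / sin 40° = 1.5023
δ = arctan(1.5023) = 56.35°

56.4°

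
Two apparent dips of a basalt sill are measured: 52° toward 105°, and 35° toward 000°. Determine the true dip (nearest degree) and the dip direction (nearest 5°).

true dip 59°, dip direction 065°

Each apparent-dip line lies in the plane. As unit vectors (x east, y north, z up), v₁ plunges 52°→105° and v₂ plunges 35°→000°.
n = v₁ × v₂ = (0.737, 0.341, 0.487) (taken with n_z > 0).
True dip = arccos(n_z / |n|) = arccos(0.5144) = 59.0°.
Dip direction = azimuth of (n_x, n_y) = atan2(0.737, 0.341) = 65°.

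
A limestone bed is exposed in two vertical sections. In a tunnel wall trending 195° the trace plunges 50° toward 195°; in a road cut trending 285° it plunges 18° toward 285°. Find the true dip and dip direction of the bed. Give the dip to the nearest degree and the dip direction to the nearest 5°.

The two traces are lines in the plane: v₁ = (sin 195°·cos 50°, cos 195°·cos 50°, −sin 50°), v₂ = (sin 285°·cos 18°, cos 285°·cos 18°, −sin 18°).
n = v₁ × v₂ = (-0.380, -0.652, 0.611) (taken with n_z > 0).
Dip δ = arctan(|n_h|/n_z) = arctan(0.755/0.611) = 51.0°.
Dip direction = azimuth of (n_x, n_y) = atan2(-0.380, -0.652) = 210°.

true dip 51°, dip direction 210°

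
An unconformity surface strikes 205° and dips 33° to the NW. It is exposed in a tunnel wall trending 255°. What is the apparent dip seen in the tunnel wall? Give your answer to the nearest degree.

Angle between strike (205°) and section (255°): β = 50°.
tan(apparent dip) = tan 33° · sin 50° = 0.4975
α = arctan(0.4975) = 26.45°

26°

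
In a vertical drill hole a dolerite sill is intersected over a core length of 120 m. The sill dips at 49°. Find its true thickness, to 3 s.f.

True thickness t = h · cos(dip) = 120 × cos 49°
t = 120 × 0.6561 = 78.727 m

78.7 m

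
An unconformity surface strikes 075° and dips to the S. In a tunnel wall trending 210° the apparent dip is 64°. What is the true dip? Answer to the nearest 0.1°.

The section is 45° from the strike.
tan δ = tan α / sin β = tan 64° / sin 45° = 2.0503 / 0.7071 = 2.8996
true dip = arctan 2.8996 = 70.97°

71.0°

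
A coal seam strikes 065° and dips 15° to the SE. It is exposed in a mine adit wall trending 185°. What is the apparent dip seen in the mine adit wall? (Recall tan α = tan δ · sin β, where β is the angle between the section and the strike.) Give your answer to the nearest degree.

The strike is 065° and the section trends 185°; the acute angle between them is β = 60°.
tan α = tan 15° × sin 60° = 0.2679 × 0.8660 = 0.2321
apparent dip = arctan 0.2321 = 13.06°

13°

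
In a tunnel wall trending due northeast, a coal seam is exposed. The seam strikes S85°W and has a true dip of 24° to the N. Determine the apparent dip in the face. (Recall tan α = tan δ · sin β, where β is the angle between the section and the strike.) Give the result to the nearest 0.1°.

The section lies 40° from the strike.
tan α = tan 24° × sin 40° = 0.4452 × 0.6428 = 0.2862
α = arctan(0.2862) = 15.97°

16.0°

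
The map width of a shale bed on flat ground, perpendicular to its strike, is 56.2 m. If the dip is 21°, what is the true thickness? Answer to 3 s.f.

20.1 m

True thickness t = w · sin(dip) = 56.2 × sin 21°
t = 56.2 × 0.3584 = 20.140 m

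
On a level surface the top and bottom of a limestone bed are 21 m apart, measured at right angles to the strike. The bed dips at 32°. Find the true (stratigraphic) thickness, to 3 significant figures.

11.1 m

True thickness t = w · sin(dip) = 21 × sin 32°
t = 21 × 0.5299 = 11.128 m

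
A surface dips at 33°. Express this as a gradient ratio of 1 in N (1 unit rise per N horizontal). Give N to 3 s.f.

1 : N means tan θ = 1/N, so N = 1/tan 33° = 1/0.6494

1 in 1.54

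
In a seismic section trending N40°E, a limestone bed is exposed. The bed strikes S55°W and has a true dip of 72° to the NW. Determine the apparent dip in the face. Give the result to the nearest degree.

The section lies 15° from the strike.
tan(apparent dip) = tan 72° · sin 15° = 0.7966
α = arctan(0.7966) = 38.54°

39°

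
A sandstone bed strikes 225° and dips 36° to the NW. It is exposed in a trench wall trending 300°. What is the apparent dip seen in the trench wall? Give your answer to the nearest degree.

Angle between strike (225°) and section (300°): β = 75°.
tan(apparent dip) = tan 36° · sin 75° = 0.7018
α = arctan(0.7018) = 35.06°

35°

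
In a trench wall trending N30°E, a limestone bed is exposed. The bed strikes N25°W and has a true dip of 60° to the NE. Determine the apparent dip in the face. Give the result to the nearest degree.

The strike is N25°W and the section trends N30°E; the acute angle between them is β = 55°.
tan(apparent dip) = tan 60° · sin 55° = 1.4188
α = arctan(1.4188) = 54.82°

55°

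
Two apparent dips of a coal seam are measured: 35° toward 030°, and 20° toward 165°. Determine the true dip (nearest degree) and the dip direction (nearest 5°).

Represent each trace as a vector plunging at its apparent dip toward its trend (east-north-up frame): v₁ = (0.410, 0.709, -0.574), v₂ = (0.243, -0.908, -0.342).
The plane normal is n = v₁ × v₂ ∝ (0.763, -0.001, 0.544).
True dip = arccos(n_z / |n|) = arccos(0.5806) = 54.5°.
Dip direction = atan2(0.763, -0.001) = 90° (azimuth of n's horizontal projection).

true dip 55°, dip direction 090°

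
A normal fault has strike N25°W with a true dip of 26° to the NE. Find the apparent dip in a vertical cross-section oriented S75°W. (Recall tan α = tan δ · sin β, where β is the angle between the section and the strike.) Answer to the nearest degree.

26°

The strike is N25°W and the section trends S75°W; the acute angle between them is β = 80°.
tan(apparent dip) = tan 26° · sin 80° = 0.4803
α = arctan(0.4803) = 25.66°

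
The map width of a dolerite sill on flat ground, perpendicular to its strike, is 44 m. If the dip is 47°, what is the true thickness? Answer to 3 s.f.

True thickness t = w · sin(dip) = 44 × sin 47°
t = 44 × 0.7314 = 32.180 m

32.2 m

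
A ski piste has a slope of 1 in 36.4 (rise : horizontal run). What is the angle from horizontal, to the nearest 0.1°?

1.6°

tan θ = 1/36.4 = 0.0275
θ = arctan(0.0275) = 1.57°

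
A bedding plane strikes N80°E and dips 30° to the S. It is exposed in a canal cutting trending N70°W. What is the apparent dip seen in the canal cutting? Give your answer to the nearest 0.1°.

16.1°

The section lies 30° from the strike.
tan α = tan 30° × sin 30° = 0.5774 × 0.5000 = 0.2887
α = arctan(0.2887) = 16.10°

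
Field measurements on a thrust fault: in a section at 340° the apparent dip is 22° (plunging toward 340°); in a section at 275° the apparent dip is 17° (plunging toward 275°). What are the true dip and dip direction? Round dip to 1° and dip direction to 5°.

true dip 23°, dip direction 320°

Represent each trace as a vector plunging at its apparent dip toward its trend (east-north-up frame): v₁ = (-0.317, 0.871, -0.375), v₂ = (-0.953, 0.083, -0.292).
Cross product v₁ × v₂ gives the pole to the plane: n ∝ (-0.224, 0.264, 0.804).
True dip = arccos(n_z / |n|) = arccos(0.9185) = 23.3°.
Dip direction = azimuth of (n_x, n_y) = atan2(-0.224, 0.264) = 320°.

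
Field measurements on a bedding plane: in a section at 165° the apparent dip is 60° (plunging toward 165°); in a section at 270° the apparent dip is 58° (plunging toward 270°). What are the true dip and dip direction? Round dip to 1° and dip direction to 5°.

The two traces are lines in the plane: v₁ = (sin 165°·cos 60°, cos 165°·cos 60°, −sin 60°), v₂ = (sin 270°·cos 58°, cos 270°·cos 58°, −sin 58°).
Cross product v₁ × v₂ gives the pole to the plane: n ∝ (-0.410, -0.569, 0.256).
Dip δ = arctan(|n_h|/n_z) = arctan(0.701/0.256) = 69.9°.
Dip direction = atan2(-0.410, -0.569) = 216° (azimuth of n's horizontal projection).

true dip 70°, dip direction 215°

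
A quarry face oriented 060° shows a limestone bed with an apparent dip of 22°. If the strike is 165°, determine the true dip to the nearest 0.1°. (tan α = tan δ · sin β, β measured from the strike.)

The section is 75° from the strike.
tan δ = tan α / sin β = tan 22° / sin 75° = 0.4040 / 0.9659 = 0.4183
true dip = arctan 0.4183 = 22.70°

22.7°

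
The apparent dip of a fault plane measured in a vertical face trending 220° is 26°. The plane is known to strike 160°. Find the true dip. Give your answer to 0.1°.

β = acute angle between strike 160° and section 220° = 60°.
tan(true dip) = tan 26° / sin 60° = 0.5632
true dip = arctan 0.5632 = 29.39°

29.4°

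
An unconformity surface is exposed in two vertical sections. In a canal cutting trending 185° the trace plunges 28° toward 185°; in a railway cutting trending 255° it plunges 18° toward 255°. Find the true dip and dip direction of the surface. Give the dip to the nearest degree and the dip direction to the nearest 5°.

true dip 29°, dip direction 200°

Each apparent-dip line lies in the plane. As unit vectors (x east, y north, z up), v₁ plunges 28°→185° and v₂ plunges 18°→255°.
The plane normal is n = v₁ × v₂ ∝ (-0.156, -0.407, 0.789).
Dip δ = arctan(|n_h|/n_z) = arctan(0.436/0.789) = 28.9°.
Dip direction = azimuth of (n_x, n_y) = atan2(-0.156, -0.407) = 201°.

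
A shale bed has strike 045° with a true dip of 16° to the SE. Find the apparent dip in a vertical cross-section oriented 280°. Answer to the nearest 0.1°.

13.2°

The section lies 55° from the strike.
tan(apparent dip) = tan 16° · sin 55° = 0.2349
α = arctan(0.2349) = 13.22°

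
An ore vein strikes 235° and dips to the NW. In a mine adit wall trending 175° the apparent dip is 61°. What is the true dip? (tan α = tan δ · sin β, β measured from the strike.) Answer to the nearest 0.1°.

64.4°

β = acute angle between strike 235° and section 175° = 60°.
tan δ = tan α / sin β = tan 61° / sin 60° = 1.8040 / 0.8660 = 2.0831
true dip = arctan 2.0831 = 64.36°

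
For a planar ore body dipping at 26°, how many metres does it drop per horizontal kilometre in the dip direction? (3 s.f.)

drop per km = 1000 × tan 26° = 1000 × 0.4877

488 m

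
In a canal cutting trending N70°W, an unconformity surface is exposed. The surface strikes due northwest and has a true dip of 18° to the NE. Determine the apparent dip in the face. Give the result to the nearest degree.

Angle between strike (due northwest) and section (N70°W): β = 25°.
tan α = tan 18° × sin 25° = 0.3249 × 0.4226 = 0.1373
α = arctan(0.1373) = 7.82°

8°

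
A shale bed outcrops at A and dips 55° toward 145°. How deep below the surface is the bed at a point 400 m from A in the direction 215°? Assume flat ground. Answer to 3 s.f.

195 m

The hole lies 70° from the dip direction, so the down-dip offset is 400 × cos 70° = 136.81 m.
Depth = down-dip offset × tan(dip) = 136.81 × tan 55° = 136.81 × 1.4281
Depth = 195.38 m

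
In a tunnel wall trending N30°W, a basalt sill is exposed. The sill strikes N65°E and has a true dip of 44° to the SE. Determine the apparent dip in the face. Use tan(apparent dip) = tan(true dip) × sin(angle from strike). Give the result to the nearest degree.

The section lies 85° from the strike.
tan(apparent dip) = tan 44° · sin 85° = 0.9620
α = arctan(0.9620) = 43.89°

44°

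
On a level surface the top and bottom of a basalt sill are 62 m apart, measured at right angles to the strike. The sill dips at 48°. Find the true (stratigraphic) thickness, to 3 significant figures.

True thickness t = w · sin(dip) = 62 × sin 48°
t = 62 × 0.7431 = 46.075 m

46.1 m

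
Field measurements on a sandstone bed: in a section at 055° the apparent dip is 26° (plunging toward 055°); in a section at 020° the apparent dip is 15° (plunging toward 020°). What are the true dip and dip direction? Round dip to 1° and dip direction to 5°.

true dip 28°, dip direction 080°

Represent each trace as a vector plunging at its apparent dip toward its trend (east-north-up frame): v₁ = (0.736, 0.516, -0.438), v₂ = (0.330, 0.908, -0.259).
The plane normal is n = v₁ × v₂ ∝ (0.264, 0.046, 0.498).
True dip = arccos(n_z / |n|) = arccos(0.8803) = 28.3°.
Dip direction = atan2(0.264, 0.046) = 80° (azimuth of n's horizontal projection).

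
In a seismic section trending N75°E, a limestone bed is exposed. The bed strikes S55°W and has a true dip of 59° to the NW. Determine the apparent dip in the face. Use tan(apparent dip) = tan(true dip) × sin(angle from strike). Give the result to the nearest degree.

30°

Angle between strike (S55°W) and section (N75°E): β = 20°.
tan α = tan 59° × sin 20° = 1.6643 × 0.3420 = 0.5692
α = arctan(0.5692) = 29.65°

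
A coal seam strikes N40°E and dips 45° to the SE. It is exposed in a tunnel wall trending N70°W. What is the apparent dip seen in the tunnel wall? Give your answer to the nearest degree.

43°

The section lies 70° from the strike.
tan(apparent dip) = tan 45° · sin 70° = 0.9397
apparent dip = arctan 0.9397 = 43.22°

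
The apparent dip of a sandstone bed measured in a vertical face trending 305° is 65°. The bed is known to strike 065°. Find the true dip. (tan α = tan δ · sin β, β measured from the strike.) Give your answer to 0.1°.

68.0°

β = acute angle between strike 065° and section 305° = 60°.
tan(true dip) = tan 65° / sin 60° = 2.4763
δ = arctan(2.4763) = 68.01°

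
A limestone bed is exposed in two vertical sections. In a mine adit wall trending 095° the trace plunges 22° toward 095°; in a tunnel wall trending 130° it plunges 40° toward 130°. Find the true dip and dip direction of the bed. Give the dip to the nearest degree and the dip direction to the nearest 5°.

true dip 44°, dip direction 160°

The two traces are lines in the plane: v₁ = (sin 95°·cos 22°, cos 95°·cos 22°, −sin 22°), v₂ = (sin 130°·cos 40°, cos 130°·cos 40°, −sin 40°).
The plane normal is n = v₁ × v₂ ∝ (0.133, -0.374, 0.407).
Dip δ = arctan(|n_h|/n_z) = arctan(0.397/0.407) = 44.2°.
Dip direction = azimuth of (n_x, n_y) = atan2(0.133, -0.374) = 160°.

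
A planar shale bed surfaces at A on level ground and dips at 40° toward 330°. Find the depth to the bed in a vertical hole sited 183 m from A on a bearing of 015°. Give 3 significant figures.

109 m

The hole lies 45° from the dip direction, so the down-dip offset is 183 × cos 45° = 129.40 m.
Depth = down-dip offset × tan(dip) = 129.40 × tan 40° = 129.40 × 0.8391
Depth = 108.58 m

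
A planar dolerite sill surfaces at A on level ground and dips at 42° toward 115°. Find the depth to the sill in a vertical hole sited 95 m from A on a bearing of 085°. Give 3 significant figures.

74.1 m

The hole lies 30° from the dip direction, so the down-dip offset is 95 × cos 30° = 82.27 m.
Depth = down-dip offset × tan(dip) = 82.27 × tan 42° = 82.27 × 0.9004
Depth = 74.08 m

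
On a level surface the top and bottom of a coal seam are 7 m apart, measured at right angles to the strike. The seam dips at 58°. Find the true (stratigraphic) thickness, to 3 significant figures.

5.94 m

True thickness t = w · sin(dip) = 7 × sin 58°
t = 7 × 0.8480 = 5.936 m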